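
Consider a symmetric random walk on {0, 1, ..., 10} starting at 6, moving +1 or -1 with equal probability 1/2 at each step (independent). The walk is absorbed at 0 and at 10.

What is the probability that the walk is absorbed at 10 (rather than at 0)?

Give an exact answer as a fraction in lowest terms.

Answer: 3/5

Derivation:
Symmetric walk (p = 1/2): the harmonic-function argument gives P(hit 10 before 0 | start at 6) = a/N.
P = 6/10 = 3/5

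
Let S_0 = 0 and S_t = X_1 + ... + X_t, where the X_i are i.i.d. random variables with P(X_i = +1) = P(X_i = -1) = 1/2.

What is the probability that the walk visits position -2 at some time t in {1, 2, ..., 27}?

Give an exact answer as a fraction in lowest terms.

Answer: 11762641/16777216

Derivation:
Count via complement. Let g(t,s) = #length-t paths at position s with S_1..S_t all ≠ -2.
g(t,s) = g(t-1,s-1) + g(t-1,s+1) for s ≠ -2; g(t,-2) = 0.
t=0: g(0,0)=1
t=1: g(1,-1)=1 g(1,1)=1
t=2: g(2,0)=2 g(2,2)=1
t=3: g(3,-1)=2 g(3,1)=3 g(3,3)=1
t=4: g(4,0)=5 g(4,2)=4 g(4,4)=1
t=5: g(5,-1)=5 g(5,1)=9 g(5,3)=5 g(5,5)=1
t=6: g(6,0)=14 g(6,2)=14 g(6,4)=6 g(6,6)=1
t=7: g(7,-1)=14 g(7,1)=28 g(7,3)=20 g(7,5)=7 g(7,7)=1
t=8: g(8,0)=42 g(8,2)=48 g(8,4)=27 g(8,6)=8 g(8,8)=1
t=9: g(9,-1)=42 g(9,1)=90 g(9,3)=75 g(9,5)=35 g(9,7)=9 g(9,9)=1
t=10: g(10,0)=132 g(10,2)=165 g(10,4)=110 g(10,6)=44 g(10,8)=10 g(10,10)=1
t=11: g(11,-1)=132 g(11,1)=297 g(11,3)=275 g(11,5)=154 g(11,7)=54 g(11,9)=11 g(11,11)=1
t=12: g(12,0)=429 g(12,2)=572 g(12,4)=429 g(12,6)=208 g(12,8)=65 g(12,10)=12 g(12,12)=1
t=13: g(13,-1)=429 g(13,1)=1001 g(13,3)=1001 g(13,5)=637 g(13,7)=273 g(13,9)=77 g(13,11)=13 g(13,13)=1
t=14: g(14,0)=1430 g(14,2)=2002 g(14,4)=1638 g(14,6)=910 g(14,8)=350 g(14,10)=90 g(14,12)=14 g(14,14)=1
t=15: g(15,-1)=1430 g(15,1)=3432 g(15,3)=3640 g(15,5)=2548 g(15,7)=1260 g(15,9)=440 g(15,11)=104 g(15,13)=15 g(15,15)=1
t=16: g(16,0)=4862 g(16,2)=7072 g(16,4)=6188 g(16,6)=3808 g(16,8)=1700 g(16,10)=544 g(16,12)=119 g(16,14)=16 g(16,16)=1
t=17: g(17,-1)=4862 g(17,1)=11934 g(17,3)=13260 g(17,5)=9996 g(17,7)=5508 g(17,9)=2244 g(17,11)=663 g(17,13)=135 g(17,15)=17 g(17,17)=1
t=18: g(18,0)=16796 g(18,2)=25194 g(18,4)=23256 g(18,6)=15504 g(18,8)=7752 g(18,10)=2907 g(18,12)=798 g(18,14)=152 g(18,16)=18 g(18,18)=1
t=19: g(19,-1)=16796 g(19,1)=41990 g(19,3)=48450 g(19,5)=38760 g(19,7)=23256 g(19,9)=10659 g(19,11)=3705 g(19,13)=950 g(19,15)=170 g(19,17)=19 g(19,19)=1
t=20: g(20,0)=58786 g(20,2)=90440 g(20,4)=87210 g(20,6)=62016 g(20,8)=33915 g(20,10)=14364 g(20,12)=4655 g(20,14)=1120 g(20,16)=189 g(20,18)=20 g(20,20)=1
t=21: g(21,-1)=58786 g(21,1)=149226 g(21,3)=177650 g(21,5)=149226 g(21,7)=95931 g(21,9)=48279 g(21,11)=19019 g(21,13)=5775 g(21,15)=1309 g(21,17)=209 g(21,19)=21 g(21,21)=1
t=22: g(22,0)=208012 g(22,2)=326876 g(22,4)=326876 g(22,6)=245157 g(22,8)=144210 g(22,10)=67298 g(22,12)=24794 g(22,14)=7084 g(22,16)=1518 g(22,18)=230 g(22,20)=22 g(22,22)=1
t=23: g(23,-1)=208012 g(23,1)=534888 g(23,3)=653752 g(23,5)=572033 g(23,7)=389367 g(23,9)=211508 g(23,11)=92092 g(23,13)=31878 g(23,15)=8602 g(23,17)=1748 g(23,19)=252 g(23,21)=23 g(23,23)=1
t=24: g(24,0)=742900 g(24,2)=1188640 g(24,4)=1225785 g(24,6)=961400 g(24,8)=600875 g(24,10)=303600 g(24,12)=123970 g(24,14)=40480 g(24,16)=10350 g(24,18)=2000 g(24,20)=275 g(24,22)=24 g(24,24)=1
t=25: g(25,-1)=742900 g(25,1)=1931540 g(25,3)=2414425 g(25,5)=2187185 g(25,7)=1562275 g(25,9)=904475 g(25,11)=427570 g(25,13)=164450 g(25,15)=50830 g(25,17)=12350 g(25,19)=2275 g(25,21)=299 g(25,23)=25 g(25,25)=1
t=26: g(26,0)=2674440 g(26,2)=4345965 g(26,4)=4601610 g(26,6)=3749460 g(26,8)=2466750 g(26,10)=1332045 g(26,12)=592020 g(26,14)=215280 g(26,16)=63180 g(26,18)=14625 g(26,20)=2574 g(26,22)=324 g(26,24)=26 g(26,26)=1
t=27: g(27,-1)=2674440 g(27,1)=7020405 g(27,3)=8947575 g(27,5)=8351070 g(27,7)=6216210 g(27,9)=3798795 g(27,11)=1924065 g(27,13)=807300 g(27,15)=278460 g(27,17)=77805 g(27,19)=17199 g(27,21)=2898 g(27,23)=350 g(27,25)=27 g(27,27)=1
Paths never hitting -2: Σ_s g(27,s) = 40116600
Paths hitting -2: 2^27 - 40116600 = 94101128
P = 94101128/134217728 = 11762641/16777216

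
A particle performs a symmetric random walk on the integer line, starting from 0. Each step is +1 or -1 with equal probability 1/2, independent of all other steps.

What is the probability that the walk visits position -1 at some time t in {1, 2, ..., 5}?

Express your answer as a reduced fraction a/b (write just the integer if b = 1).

Count via complement. Let g(t,s) = #length-t paths at position s with S_1..S_t all ≠ -1.
g(t,s) = g(t-1,s-1) + g(t-1,s+1) for s ≠ -1; g(t,-1) = 0.
t=0: g(0,0)=1
t=1: g(1,1)=1
t=2: g(2,0)=1 g(2,2)=1
t=3: g(3,1)=2 g(3,3)=1
t=4: g(4,0)=2 g(4,2)=3 g(4,4)=1
t=5: g(5,1)=5 g(5,3)=4 g(5,5)=1
Paths never hitting -1: Σ_s g(5,s) = 10
Paths hitting -1: 2^5 - 10 = 22
P = 22/32 = 11/16

Answer: 11/16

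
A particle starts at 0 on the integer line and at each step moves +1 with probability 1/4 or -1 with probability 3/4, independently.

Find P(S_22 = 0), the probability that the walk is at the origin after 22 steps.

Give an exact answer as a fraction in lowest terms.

To be at 0 after 22 steps: need exactly 11 steps of +1 and 11 of -1.
Number of such sequences: C(22,11) = 705432
Each has probability (1/4)^11 · (3/4)^11 = 177147/17592186044416
P = 705432 · 177147/17592186044416 = 15620645313/2199023255552

Answer: 15620645313/2199023255552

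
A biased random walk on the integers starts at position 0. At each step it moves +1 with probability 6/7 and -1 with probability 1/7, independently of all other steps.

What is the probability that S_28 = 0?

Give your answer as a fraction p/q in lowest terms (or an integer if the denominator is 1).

Answer: 3143703825373593600/459986536544739960976801

Derivation:
To be at 0 after 28 steps: need exactly 14 steps of +1 and 14 of -1.
Number of such sequences: C(28,14) = 40116600
Each has probability (6/7)^14 · (1/7)^14 = 78364164096/459986536544739960976801
P = 40116600 · 78364164096/459986536544739960976801 = 3143703825373593600/459986536544739960976801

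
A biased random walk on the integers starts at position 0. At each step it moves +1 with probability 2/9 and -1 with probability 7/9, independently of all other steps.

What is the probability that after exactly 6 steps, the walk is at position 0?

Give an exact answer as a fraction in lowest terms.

Answer: 54880/531441

Derivation:
To reach position 0 after 6 steps: need 3 steps of +1 and 3 steps of -1.
Number of such sequences: C(6,3) = 20
Each has probability (2/9)^3 · (7/9)^3 = 2744/531441
P = 20 · 2744/531441 = 54880/531441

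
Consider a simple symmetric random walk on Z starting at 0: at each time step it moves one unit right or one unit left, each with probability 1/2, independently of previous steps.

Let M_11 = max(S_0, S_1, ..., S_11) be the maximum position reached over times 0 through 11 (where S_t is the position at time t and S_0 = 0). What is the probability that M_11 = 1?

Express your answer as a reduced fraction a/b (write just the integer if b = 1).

Let M_11 = max(S_0,...,S_11). Use the reflection principle: for j ≥ 1, #{paths with M_11 ≥ j} = #{S_11 ≥ j} + #{S_11 ≥ j+1}.
By reflection, #{M_11 ≥ 1} = #{S_11 ≥ 1} + #{S_11 ≥ 2} = 1024 + 562 = 1586.
#{M_11 ≥ 2} = #{S_11 ≥ 2} + #{S_11 ≥ 3} = 562 + 562 = 1124.
#{M_11 = 1} = 1586 - 1124 = 462.
P(M_11 = 1) = 462/2048 = 231/1024

Answer: 231/1024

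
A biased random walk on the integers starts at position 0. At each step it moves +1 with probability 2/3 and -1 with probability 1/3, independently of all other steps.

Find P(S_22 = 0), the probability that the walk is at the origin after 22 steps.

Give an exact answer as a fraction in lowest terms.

To be at 0 after 22 steps: need exactly 11 steps of +1 and 11 of -1.
Number of such sequences: C(22,11) = 705432
Each has probability (2/3)^11 · (1/3)^11 = 2048/31381059609
P = 705432 · 2048/31381059609 = 481574912/10460353203

Answer: 481574912/10460353203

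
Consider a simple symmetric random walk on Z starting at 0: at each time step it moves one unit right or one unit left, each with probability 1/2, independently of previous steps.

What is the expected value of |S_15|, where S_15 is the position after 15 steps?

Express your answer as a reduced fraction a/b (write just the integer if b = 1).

S_15 takes values m ≡ 1 (mod 2) with |m| ≤ 15; P(S_15=m) = C(15,(15+m)/2)/2^15.
Total paths: 2^15 = 32768
Distribution: P(S=-15)=1/32768, P(S=-13)=15/32768, P(S=-11)=105/32768, P(S=-9)=455/32768, P(S=-7)=1365/32768, P(S=-5)=3003/32768, P(S=-3)=5005/32768, P(S=-1)=6435/32768, P(S=1)=6435/32768, P(S=3)=5005/32768, P(S=5)=3003/32768, P(S=7)=1365/32768, P(S=9)=455/32768, P(S=11)=105/32768, P(S=13)=15/32768, P(S=15)=1/32768
E[|S_15|] = Σ_m |m|·P(S_15=m) = 102960/32768 = 6435/2048

Answer: 6435/2048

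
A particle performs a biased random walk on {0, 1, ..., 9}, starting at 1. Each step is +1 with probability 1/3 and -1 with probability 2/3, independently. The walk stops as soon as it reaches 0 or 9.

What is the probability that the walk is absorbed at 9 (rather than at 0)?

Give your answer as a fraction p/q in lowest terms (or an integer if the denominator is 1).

Biased walk: p = 1/3, q = 2/3, r = q/p = 2
Gambler's ruin: P(hit 9 before 0 | start at 1) = (1 - r^a)/(1 - r^N)
r^1 = 2; r^9 = 512
P = (1 - 2) / (1 - 512) = -1 / -511 = 1/511

Answer: 1/511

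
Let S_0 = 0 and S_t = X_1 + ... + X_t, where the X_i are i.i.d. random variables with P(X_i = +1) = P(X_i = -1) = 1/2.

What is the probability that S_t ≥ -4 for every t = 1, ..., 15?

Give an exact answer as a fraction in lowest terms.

Let f(t,s) = #length-t paths at position s with S_1..S_t all ≥ -4.
f(t,s) = f(t-1,s-1) + f(t-1,s+1) for s ≥ -4; f(t,s) = 0 for s < -4.
t=0: f(0,0)=1
t=1: f(1,-1)=1 f(1,1)=1
t=2: f(2,-2)=1 f(2,0)=2 f(2,2)=1
t=3: f(3,-3)=1 f(3,-1)=3 f(3,1)=3 f(3,3)=1
t=4: f(4,-4)=1 f(4,-2)=4 f(4,0)=6 f(4,2)=4 f(4,4)=1
t=5: f(5,-3)=5 f(5,-1)=10 f(5,1)=10 f(5,3)=5 f(5,5)=1
t=6: f(6,-4)=5 f(6,-2)=15 f(6,0)=20 f(6,2)=15 f(6,4)=6 f(6,6)=1
t=7: f(7,-3)=20 f(7,-1)=35 f(7,1)=35 f(7,3)=21 f(7,5)=7 f(7,7)=1
t=8: f(8,-4)=20 f(8,-2)=55 f(8,0)=70 f(8,2)=56 f(8,4)=28 f(8,6)=8 f(8,8)=1
t=9: f(9,-3)=75 f(9,-1)=125 f(9,1)=126 f(9,3)=84 f(9,5)=36 f(9,7)=9 f(9,9)=1
t=10: f(10,-4)=75 f(10,-2)=200 f(10,0)=251 f(10,2)=210 f(10,4)=120 f(10,6)=45 f(10,8)=10 f(10,10)=1
t=11: f(11,-3)=275 f(11,-1)=451 f(11,1)=461 f(11,3)=330 f(11,5)=165 f(11,7)=55 f(11,9)=11 f(11,11)=1
t=12: f(12,-4)=275 f(12,-2)=726 f(12,0)=912 f(12,2)=791 f(12,4)=495 f(12,6)=220 f(12,8)=66 f(12,10)=12 f(12,12)=1
t=13: f(13,-3)=1001 f(13,-1)=1638 f(13,1)=1703 f(13,3)=1286 f(13,5)=715 f(13,7)=286 f(13,9)=78 f(13,11)=13 f(13,13)=1
t=14: f(14,-4)=1001 f(14,-2)=2639 f(14,0)=3341 f(14,2)=2989 f(14,4)=2001 f(14,6)=1001 f(14,8)=364 f(14,10)=91 f(14,12)=14 f(14,14)=1
t=15: f(15,-3)=3640 f(15,-1)=5980 f(15,1)=6330 f(15,3)=4990 f(15,5)=3002 f(15,7)=1365 f(15,9)=455 f(15,11)=105 f(15,13)=15 f(15,15)=1
Σ_s f(15,s) = 25883
P = 25883/32768 = 25883/32768

Answer: 25883/32768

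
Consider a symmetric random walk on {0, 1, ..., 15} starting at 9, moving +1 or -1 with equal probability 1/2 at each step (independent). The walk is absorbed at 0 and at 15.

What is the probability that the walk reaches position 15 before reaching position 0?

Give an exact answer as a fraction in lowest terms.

Answer: 3/5

Derivation:
Symmetric walk (p = 1/2): the harmonic-function argument gives P(hit 15 before 0 | start at 9) = a/N.
P = 9/15 = 3/5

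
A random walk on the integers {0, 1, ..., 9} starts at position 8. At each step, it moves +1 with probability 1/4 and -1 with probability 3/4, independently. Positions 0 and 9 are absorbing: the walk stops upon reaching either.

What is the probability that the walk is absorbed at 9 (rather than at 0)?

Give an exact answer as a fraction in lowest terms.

Biased walk: p = 1/4, q = 3/4, r = q/p = 3
Gambler's ruin: P(hit 9 before 0 | start at 8) = (1 - r^a)/(1 - r^N)
r^8 = 6561; r^9 = 19683
P = (1 - 6561) / (1 - 19683) = -6560 / -19682 = 3280/9841

Answer: 3280/9841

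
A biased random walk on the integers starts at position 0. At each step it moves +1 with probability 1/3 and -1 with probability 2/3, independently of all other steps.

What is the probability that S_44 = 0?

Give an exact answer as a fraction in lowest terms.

Answer: 2941743566642216960/328256967394537077627

Derivation:
To be at 0 after 44 steps: need exactly 22 steps of +1 and 22 of -1.
Number of such sequences: C(44,22) = 2104098963720
Each has probability (1/3)^22 · (2/3)^22 = 4194304/984770902183611232881
P = 2104098963720 · 4194304/984770902183611232881 = 2941743566642216960/328256967394537077627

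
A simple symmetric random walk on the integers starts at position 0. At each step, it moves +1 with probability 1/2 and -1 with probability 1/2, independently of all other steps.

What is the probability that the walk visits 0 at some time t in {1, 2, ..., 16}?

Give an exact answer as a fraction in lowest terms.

Answer: 26333/32768

Derivation:
Count via complement. Let g(t,s) = #length-t paths at position s with S_1..S_t all ≠ 0.
g(t,s) = g(t-1,s-1) + g(t-1,s+1) for s ≠ 0; g(t,0) = 0.
t=0: g(0,0)=1
t=1: g(1,-1)=1 g(1,1)=1
t=2: g(2,-2)=1 g(2,2)=1
t=3: g(3,-3)=1 g(3,-1)=1 g(3,1)=1 g(3,3)=1
t=4: g(4,-4)=1 g(4,-2)=2 g(4,2)=2 g(4,4)=1
t=5: g(5,-5)=1 g(5,-3)=3 g(5,-1)=2 g(5,1)=2 g(5,3)=3 g(5,5)=1
t=6: g(6,-6)=1 g(6,-4)=4 g(6,-2)=5 g(6,2)=5 g(6,4)=4 g(6,6)=1
t=7: g(7,-7)=1 g(7,-5)=5 g(7,-3)=9 g(7,-1)=5 g(7,1)=5 g(7,3)=9 g(7,5)=5 g(7,7)=1
t=8: g(8,-8)=1 g(8,-6)=6 g(8,-4)=14 g(8,-2)=14 g(8,2)=14 g(8,4)=14 g(8,6)=6 g(8,8)=1
t=9: g(9,-9)=1 g(9,-7)=7 g(9,-5)=20 g(9,-3)=28 g(9,-1)=14 g(9,1)=14 g(9,3)=28 g(9,5)=20 g(9,7)=7 g(9,9)=1
t=10: g(10,-10)=1 g(10,-8)=8 g(10,-6)=27 g(10,-4)=48 g(10,-2)=42 g(10,2)=42 g(10,4)=48 g(10,6)=27 g(10,8)=8 g(10,10)=1
t=11: g(11,-11)=1 g(11,-9)=9 g(11,-7)=35 g(11,-5)=75 g(11,-3)=90 g(11,-1)=42 g(11,1)=42 g(11,3)=90 g(11,5)=75 g(11,7)=35 g(11,9)=9 g(11,11)=1
t=12: g(12,-12)=1 g(12,-10)=10 g(12,-8)=44 g(12,-6)=110 g(12,-4)=165 g(12,-2)=132 g(12,2)=132 g(12,4)=165 g(12,6)=110 g(12,8)=44 g(12,10)=10 g(12,12)=1
t=13: g(13,-13)=1 g(13,-11)=11 g(13,-9)=54 g(13,-7)=154 g(13,-5)=275 g(13,-3)=297 g(13,-1)=132 g(13,1)=132 g(13,3)=297 g(13,5)=275 g(13,7)=154 g(13,9)=54 g(13,11)=11 g(13,13)=1
t=14: g(14,-14)=1 g(14,-12)=12 g(14,-10)=65 g(14,-8)=208 g(14,-6)=429 g(14,-4)=572 g(14,-2)=429 g(14,2)=429 g(14,4)=572 g(14,6)=429 g(14,8)=208 g(14,10)=65 g(14,12)=12 g(14,14)=1
t=15: g(15,-15)=1 g(15,-13)=13 g(15,-11)=77 g(15,-9)=273 g(15,-7)=637 g(15,-5)=1001 g(15,-3)=1001 g(15,-1)=429 g(15,1)=429 g(15,3)=1001 g(15,5)=1001 g(15,7)=637 g(15,9)=273 g(15,11)=77 g(15,13)=13 g(15,15)=1
t=16: g(16,-16)=1 g(16,-14)=14 g(16,-12)=90 g(16,-10)=350 g(16,-8)=910 g(16,-6)=1638 g(16,-4)=2002 g(16,-2)=1430 g(16,2)=1430 g(16,4)=2002 g(16,6)=1638 g(16,8)=910 g(16,10)=350 g(16,12)=90 g(16,14)=14 g(16,16)=1
Paths never hitting 0: Σ_s g(16,s) = 12870
Paths hitting 0: 2^16 - 12870 = 52666
P = 52666/65536 = 26333/32768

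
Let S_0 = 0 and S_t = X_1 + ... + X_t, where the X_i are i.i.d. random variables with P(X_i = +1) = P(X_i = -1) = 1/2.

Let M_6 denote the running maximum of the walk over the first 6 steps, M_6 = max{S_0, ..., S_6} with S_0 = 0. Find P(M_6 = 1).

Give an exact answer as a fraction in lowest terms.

Let M_6 = max(S_0,...,S_6). Use the reflection principle: for j ≥ 1, #{paths with M_6 ≥ j} = #{S_6 ≥ j} + #{S_6 ≥ j+1}.
By reflection, #{M_6 ≥ 1} = #{S_6 ≥ 1} + #{S_6 ≥ 2} = 22 + 22 = 44.
#{M_6 ≥ 2} = #{S_6 ≥ 2} + #{S_6 ≥ 3} = 22 + 7 = 29.
#{M_6 = 1} = 44 - 29 = 15.
P(M_6 = 1) = 15/64 = 15/64

Answer: 15/64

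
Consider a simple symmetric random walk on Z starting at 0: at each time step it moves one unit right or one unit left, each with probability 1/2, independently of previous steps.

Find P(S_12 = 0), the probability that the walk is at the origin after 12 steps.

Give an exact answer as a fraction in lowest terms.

Answer: 231/1024

Derivation:
To return to 0 after 12 steps: need exactly 6 steps of +1 and 6 of -1.
Favorable paths: C(12,6) = 924
Total paths: 2^12 = 4096
P = 924/4096 = 231/1024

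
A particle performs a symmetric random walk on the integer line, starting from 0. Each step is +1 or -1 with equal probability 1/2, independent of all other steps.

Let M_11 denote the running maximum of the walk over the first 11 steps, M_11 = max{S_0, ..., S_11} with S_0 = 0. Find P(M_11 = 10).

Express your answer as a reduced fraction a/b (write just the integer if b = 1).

Answer: 1/2048

Derivation:
Let M_11 = max(S_0,...,S_11). Use the reflection principle: for j ≥ 1, #{paths with M_11 ≥ j} = #{S_11 ≥ j} + #{S_11 ≥ j+1}.
By reflection, #{M_11 ≥ 10} = #{S_11 ≥ 10} + #{S_11 ≥ 11} = 1 + 1 = 2.
#{M_11 ≥ 11} = #{S_11 ≥ 11} + #{S_11 ≥ 12} = 1 + 0 = 1.
#{M_11 = 10} = 2 - 1 = 1.
P(M_11 = 10) = 1/2048 = 1/2048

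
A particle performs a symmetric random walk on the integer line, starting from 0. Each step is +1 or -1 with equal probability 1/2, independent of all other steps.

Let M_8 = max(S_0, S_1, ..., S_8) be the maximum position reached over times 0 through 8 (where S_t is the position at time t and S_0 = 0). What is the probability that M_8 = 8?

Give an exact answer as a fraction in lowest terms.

Answer: 1/256

Derivation:
Let M_8 = max(S_0,...,S_8). Use the reflection principle: for j ≥ 1, #{paths with M_8 ≥ j} = #{S_8 ≥ j} + #{S_8 ≥ j+1}.
By reflection, #{M_8 ≥ 8} = #{S_8 ≥ 8} + #{S_8 ≥ 9} = 1 + 0 = 1.
#{M_8 ≥ 9} = #{S_8 ≥ 9} + #{S_8 ≥ 10} = 0 + 0 = 0.
#{M_8 = 8} = 1 - 0 = 1.
P(M_8 = 8) = 1/256 = 1/256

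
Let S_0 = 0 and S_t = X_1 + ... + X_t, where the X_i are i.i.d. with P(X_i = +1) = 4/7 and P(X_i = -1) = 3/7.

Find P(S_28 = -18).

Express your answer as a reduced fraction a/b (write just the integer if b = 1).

Answer: 1353492716268625920/65712362363534280139543

Derivation:
To reach position -18 after 28 steps: need 5 steps of +1 and 23 steps of -1.
Number of such sequences: C(28,5) = 98280
Each has probability (4/7)^5 · (3/7)^23 = 96402615118848/459986536544739960976801
P = 98280 · 96402615118848/459986536544739960976801 = 1353492716268625920/65712362363534280139543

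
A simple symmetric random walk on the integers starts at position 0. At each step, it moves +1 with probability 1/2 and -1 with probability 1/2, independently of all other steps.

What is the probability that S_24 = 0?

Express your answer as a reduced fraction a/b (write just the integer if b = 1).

Answer: 676039/4194304

Derivation:
To return to 0 after 24 steps: need exactly 12 steps of +1 and 12 of -1.
Favorable paths: C(24,12) = 2704156
Total paths: 2^24 = 16777216
P = 2704156/16777216 = 676039/4194304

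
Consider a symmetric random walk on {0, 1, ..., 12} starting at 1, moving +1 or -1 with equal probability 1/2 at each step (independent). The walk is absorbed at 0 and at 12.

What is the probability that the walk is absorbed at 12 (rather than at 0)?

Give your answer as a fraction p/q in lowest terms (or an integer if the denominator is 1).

Answer: 1/12

Derivation:
Symmetric walk (p = 1/2): the harmonic-function argument gives P(hit 12 before 0 | start at 1) = a/N.
P = 1/12 = 1/12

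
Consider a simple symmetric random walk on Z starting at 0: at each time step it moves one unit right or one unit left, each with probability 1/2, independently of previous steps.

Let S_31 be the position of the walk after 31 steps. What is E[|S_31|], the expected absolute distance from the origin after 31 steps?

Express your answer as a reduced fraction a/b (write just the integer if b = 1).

S_31 takes values m ≡ 1 (mod 2) with |m| ≤ 31; P(S_31=m) = C(31,(31+m)/2)/2^31.
Total paths: 2^31 = 2147483648
Distribution: P(S=-31)=1/2147483648, P(S=-29)=31/2147483648, P(S=-27)=465/2147483648, P(S=-25)=4495/2147483648, P(S=-23)=31465/2147483648, P(S=-21)=169911/2147483648, P(S=-19)=736281/2147483648, P(S=-17)=2629575/2147483648, P(S=-15)=7888725/2147483648, P(S=-13)=20160075/2147483648, P(S=-11)=44352165/2147483648, P(S=-9)=84672315/2147483648, P(S=-7)=141120525/2147483648, P(S=-5)=206253075/2147483648, P(S=-3)=265182525/2147483648, P(S=-1)=300540195/2147483648, P(S=1)=300540195/2147483648, P(S=3)=265182525/2147483648, P(S=5)=206253075/2147483648, P(S=7)=141120525/2147483648, P(S=9)=84672315/2147483648, P(S=11)=44352165/2147483648, P(S=13)=20160075/2147483648, P(S=15)=7888725/2147483648, P(S=17)=2629575/2147483648, P(S=19)=736281/2147483648, P(S=21)=169911/2147483648, P(S=23)=31465/2147483648, P(S=25)=4495/2147483648, P(S=27)=465/2147483648, P(S=29)=31/2147483648, P(S=31)=1/2147483648
E[|S_31|] = Σ_m |m|·P(S_31=m) = 9617286240/2147483648 = 300540195/67108864

Answer: 300540195/67108864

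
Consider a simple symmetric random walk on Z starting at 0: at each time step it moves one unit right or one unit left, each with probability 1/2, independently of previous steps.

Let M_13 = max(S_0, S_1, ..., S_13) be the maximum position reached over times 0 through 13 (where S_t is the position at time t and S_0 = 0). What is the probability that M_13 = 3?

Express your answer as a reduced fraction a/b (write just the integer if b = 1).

Answer: 1287/8192

Derivation:
Let M_13 = max(S_0,...,S_13). Use the reflection principle: for j ≥ 1, #{paths with M_13 ≥ j} = #{S_13 ≥ j} + #{S_13 ≥ j+1}.
By reflection, #{M_13 ≥ 3} = #{S_13 ≥ 3} + #{S_13 ≥ 4} = 2380 + 1093 = 3473.
#{M_13 ≥ 4} = #{S_13 ≥ 4} + #{S_13 ≥ 5} = 1093 + 1093 = 2186.
#{M_13 = 3} = 3473 - 2186 = 1287.
P(M_13 = 3) = 1287/8192 = 1287/8192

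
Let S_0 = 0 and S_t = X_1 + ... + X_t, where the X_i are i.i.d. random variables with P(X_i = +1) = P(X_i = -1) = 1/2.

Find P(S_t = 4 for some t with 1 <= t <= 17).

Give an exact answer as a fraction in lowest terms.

Answer: 10889/32768

Derivation:
Count via complement. Let g(t,s) = #length-t paths at position s with S_1..S_t all ≠ 4.
g(t,s) = g(t-1,s-1) + g(t-1,s+1) for s ≠ 4; g(t,4) = 0.
t=0: g(0,0)=1
t=1: g(1,-1)=1 g(1,1)=1
t=2: g(2,-2)=1 g(2,0)=2 g(2,2)=1
t=3: g(3,-3)=1 g(3,-1)=3 g(3,1)=3 g(3,3)=1
t=4: g(4,-4)=1 g(4,-2)=4 g(4,0)=6 g(4,2)=4
t=5: g(5,-5)=1 g(5,-3)=5 g(5,-1)=10 g(5,1)=10 g(5,3)=4
t=6: g(6,-6)=1 g(6,-4)=6 g(6,-2)=15 g(6,0)=20 g(6,2)=14
t=7: g(7,-7)=1 g(7,-5)=7 g(7,-3)=21 g(7,-1)=35 g(7,1)=34 g(7,3)=14
t=8: g(8,-8)=1 g(8,-6)=8 g(8,-4)=28 g(8,-2)=56 g(8,0)=69 g(8,2)=48
t=9: g(9,-9)=1 g(9,-7)=9 g(9,-5)=36 g(9,-3)=84 g(9,-1)=125 g(9,1)=117 g(9,3)=48
t=10: g(10,-10)=1 g(10,-8)=10 g(10,-6)=45 g(10,-4)=120 g(10,-2)=209 g(10,0)=242 g(10,2)=165
t=11: g(11,-11)=1 g(11,-9)=11 g(11,-7)=55 g(11,-5)=165 g(11,-3)=329 g(11,-1)=451 g(11,1)=407 g(11,3)=165
t=12: g(12,-12)=1 g(12,-10)=12 g(12,-8)=66 g(12,-6)=220 g(12,-4)=494 g(12,-2)=780 g(12,0)=858 g(12,2)=572
t=13: g(13,-13)=1 g(13,-11)=13 g(13,-9)=78 g(13,-7)=286 g(13,-5)=714 g(13,-3)=1274 g(13,-1)=1638 g(13,1)=1430 g(13,3)=572
t=14: g(14,-14)=1 g(14,-12)=14 g(14,-10)=91 g(14,-8)=364 g(14,-6)=1000 g(14,-4)=1988 g(14,-2)=2912 g(14,0)=3068 g(14,2)=2002
t=15: g(15,-15)=1 g(15,-13)=15 g(15,-11)=105 g(15,-9)=455 g(15,-7)=1364 g(15,-5)=2988 g(15,-3)=4900 g(15,-1)=5980 g(15,1)=5070 g(15,3)=2002
t=16: g(16,-16)=1 g(16,-14)=16 g(16,-12)=120 g(16,-10)=560 g(16,-8)=1819 g(16,-6)=4352 g(16,-4)=7888 g(16,-2)=10880 g(16,0)=11050 g(16,2)=7072
t=17: g(17,-17)=1 g(17,-15)=17 g(17,-13)=136 g(17,-11)=680 g(17,-9)=2379 g(17,-7)=6171 g(17,-5)=12240 g(17,-3)=18768 g(17,-1)=21930 g(17,1)=18122 g(17,3)=7072
Paths never hitting 4: Σ_s g(17,s) = 87516
Paths hitting 4: 2^17 - 87516 = 43556
P = 43556/131072 = 10889/32768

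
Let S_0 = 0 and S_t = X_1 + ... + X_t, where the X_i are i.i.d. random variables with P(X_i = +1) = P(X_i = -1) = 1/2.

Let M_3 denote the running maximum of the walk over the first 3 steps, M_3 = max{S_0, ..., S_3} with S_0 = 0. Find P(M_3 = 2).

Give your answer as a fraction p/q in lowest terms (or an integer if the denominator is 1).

Let M_3 = max(S_0,...,S_3). Use the reflection principle: for j ≥ 1, #{paths with M_3 ≥ j} = #{S_3 ≥ j} + #{S_3 ≥ j+1}.
By reflection, #{M_3 ≥ 2} = #{S_3 ≥ 2} + #{S_3 ≥ 3} = 1 + 1 = 2.
#{M_3 ≥ 3} = #{S_3 ≥ 3} + #{S_3 ≥ 4} = 1 + 0 = 1.
#{M_3 = 2} = 2 - 1 = 1.
P(M_3 = 2) = 1/8 = 1/8

Answer: 1/8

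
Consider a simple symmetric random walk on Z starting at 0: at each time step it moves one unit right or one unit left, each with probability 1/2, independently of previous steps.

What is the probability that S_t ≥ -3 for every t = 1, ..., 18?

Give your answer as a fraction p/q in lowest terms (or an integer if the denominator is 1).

Answer: 20995/32768

Derivation:
Let f(t,s) = #length-t paths at position s with S_1..S_t all ≥ -3.
f(t,s) = f(t-1,s-1) + f(t-1,s+1) for s ≥ -3; f(t,s) = 0 for s < -3.
t=0: f(0,0)=1
t=1: f(1,-1)=1 f(1,1)=1
t=2: f(2,-2)=1 f(2,0)=2 f(2,2)=1
t=3: f(3,-3)=1 f(3,-1)=3 f(3,1)=3 f(3,3)=1
t=4: f(4,-2)=4 f(4,0)=6 f(4,2)=4 f(4,4)=1
t=5: f(5,-3)=4 f(5,-1)=10 f(5,1)=10 f(5,3)=5 f(5,5)=1
t=6: f(6,-2)=14 f(6,0)=20 f(6,2)=15 f(6,4)=6 f(6,6)=1
t=7: f(7,-3)=14 f(7,-1)=34 f(7,1)=35 f(7,3)=21 f(7,5)=7 f(7,7)=1
t=8: f(8,-2)=48 f(8,0)=69 f(8,2)=56 f(8,4)=28 f(8,6)=8 f(8,8)=1
t=9: f(9,-3)=48 f(9,-1)=117 f(9,1)=125 f(9,3)=84 f(9,5)=36 f(9,7)=9 f(9,9)=1
t=10: f(10,-2)=165 f(10,0)=242 f(10,2)=209 f(10,4)=120 f(10,6)=45 f(10,8)=10 f(10,10)=1
t=11: f(11,-3)=165 f(11,-1)=407 f(11,1)=451 f(11,3)=329 f(11,5)=165 f(11,7)=55 f(11,9)=11 f(11,11)=1
t=12: f(12,-2)=572 f(12,0)=858 f(12,2)=780 f(12,4)=494 f(12,6)=220 f(12,8)=66 f(12,10)=12 f(12,12)=1
t=13: f(13,-3)=572 f(13,-1)=1430 f(13,1)=1638 f(13,3)=1274 f(13,5)=714 f(13,7)=286 f(13,9)=78 f(13,11)=13 f(13,13)=1
t=14: f(14,-2)=2002 f(14,0)=3068 f(14,2)=2912 f(14,4)=1988 f(14,6)=1000 f(14,8)=364 f(14,10)=91 f(14,12)=14 f(14,14)=1
t=15: f(15,-3)=2002 f(15,-1)=5070 f(15,1)=5980 f(15,3)=4900 f(15,5)=2988 f(15,7)=1364 f(15,9)=455 f(15,11)=105 f(15,13)=15 f(15,15)=1
t=16: f(16,-2)=7072 f(16,0)=11050 f(16,2)=10880 f(16,4)=7888 f(16,6)=4352 f(16,8)=1819 f(16,10)=560 f(16,12)=120 f(16,14)=16 f(16,16)=1
t=17: f(17,-3)=7072 f(17,-1)=18122 f(17,1)=21930 f(17,3)=18768 f(17,5)=12240 f(17,7)=6171 f(17,9)=2379 f(17,11)=680 f(17,13)=136 f(17,15)=17 f(17,17)=1
t=18: f(18,-2)=25194 f(18,0)=40052 f(18,2)=40698 f(18,4)=31008 f(18,6)=18411 f(18,8)=8550 f(18,10)=3059 f(18,12)=816 f(18,14)=153 f(18,16)=18 f(18,18)=1
Σ_s f(18,s) = 167960
P = 167960/262144 = 20995/32768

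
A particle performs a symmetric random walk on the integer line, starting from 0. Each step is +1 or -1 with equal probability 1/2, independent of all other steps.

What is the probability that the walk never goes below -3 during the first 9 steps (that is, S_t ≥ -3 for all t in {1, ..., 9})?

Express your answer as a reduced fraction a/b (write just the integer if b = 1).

Let f(t,s) = #length-t paths at position s with S_1..S_t all ≥ -3.
f(t,s) = f(t-1,s-1) + f(t-1,s+1) for s ≥ -3; f(t,s) = 0 for s < -3.
t=0: f(0,0)=1
t=1: f(1,-1)=1 f(1,1)=1
t=2: f(2,-2)=1 f(2,0)=2 f(2,2)=1
t=3: f(3,-3)=1 f(3,-1)=3 f(3,1)=3 f(3,3)=1
t=4: f(4,-2)=4 f(4,0)=6 f(4,2)=4 f(4,4)=1
t=5: f(5,-3)=4 f(5,-1)=10 f(5,1)=10 f(5,3)=5 f(5,5)=1
t=6: f(6,-2)=14 f(6,0)=20 f(6,2)=15 f(6,4)=6 f(6,6)=1
t=7: f(7,-3)=14 f(7,-1)=34 f(7,1)=35 f(7,3)=21 f(7,5)=7 f(7,7)=1
t=8: f(8,-2)=48 f(8,0)=69 f(8,2)=56 f(8,4)=28 f(8,6)=8 f(8,8)=1
t=9: f(9,-3)=48 f(9,-1)=117 f(9,1)=125 f(9,3)=84 f(9,5)=36 f(9,7)=9 f(9,9)=1
Σ_s f(9,s) = 420
P = 420/512 = 105/128

Answer: 105/128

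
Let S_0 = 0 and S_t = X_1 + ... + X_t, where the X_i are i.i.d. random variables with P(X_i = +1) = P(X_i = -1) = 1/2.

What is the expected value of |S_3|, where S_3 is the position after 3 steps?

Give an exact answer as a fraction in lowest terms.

Answer: 3/2

Derivation:
S_3 takes values m ≡ 1 (mod 2) with |m| ≤ 3; P(S_3=m) = C(3,(3+m)/2)/2^3.
Total paths: 2^3 = 8
Distribution: P(S=-3)=1/8, P(S=-1)=3/8, P(S=1)=3/8, P(S=3)=1/8
E[|S_3|] = Σ_m |m|·P(S_3=m) = 12/8 = 3/2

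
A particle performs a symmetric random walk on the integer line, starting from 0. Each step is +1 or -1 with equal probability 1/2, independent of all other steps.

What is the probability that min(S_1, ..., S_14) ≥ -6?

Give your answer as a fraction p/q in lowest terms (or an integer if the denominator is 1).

Let f(t,s) = #length-t paths at position s with S_1..S_t all ≥ -6.
f(t,s) = f(t-1,s-1) + f(t-1,s+1) for s ≥ -6; f(t,s) = 0 for s < -6.
t=0: f(0,0)=1
t=1: f(1,-1)=1 f(1,1)=1
t=2: f(2,-2)=1 f(2,0)=2 f(2,2)=1
t=3: f(3,-3)=1 f(3,-1)=3 f(3,1)=3 f(3,3)=1
t=4: f(4,-4)=1 f(4,-2)=4 f(4,0)=6 f(4,2)=4 f(4,4)=1
t=5: f(5,-5)=1 f(5,-3)=5 f(5,-1)=10 f(5,1)=10 f(5,3)=5 f(5,5)=1
t=6: f(6,-6)=1 f(6,-4)=6 f(6,-2)=15 f(6,0)=20 f(6,2)=15 f(6,4)=6 f(6,6)=1
t=7: f(7,-5)=7 f(7,-3)=21 f(7,-1)=35 f(7,1)=35 f(7,3)=21 f(7,5)=7 f(7,7)=1
t=8: f(8,-6)=7 f(8,-4)=28 f(8,-2)=56 f(8,0)=70 f(8,2)=56 f(8,4)=28 f(8,6)=8 f(8,8)=1
t=9: f(9,-5)=35 f(9,-3)=84 f(9,-1)=126 f(9,1)=126 f(9,3)=84 f(9,5)=36 f(9,7)=9 f(9,9)=1
t=10: f(10,-6)=35 f(10,-4)=119 f(10,-2)=210 f(10,0)=252 f(10,2)=210 f(10,4)=120 f(10,6)=45 f(10,8)=10 f(10,10)=1
t=11: f(11,-5)=154 f(11,-3)=329 f(11,-1)=462 f(11,1)=462 f(11,3)=330 f(11,5)=165 f(11,7)=55 f(11,9)=11 f(11,11)=1
t=12: f(12,-6)=154 f(12,-4)=483 f(12,-2)=791 f(12,0)=924 f(12,2)=792 f(12,4)=495 f(12,6)=220 f(12,8)=66 f(12,10)=12 f(12,12)=1
t=13: f(13,-5)=637 f(13,-3)=1274 f(13,-1)=1715 f(13,1)=1716 f(13,3)=1287 f(13,5)=715 f(13,7)=286 f(13,9)=78 f(13,11)=13 f(13,13)=1
t=14: f(14,-6)=637 f(14,-4)=1911 f(14,-2)=2989 f(14,0)=3431 f(14,2)=3003 f(14,4)=2002 f(14,6)=1001 f(14,8)=364 f(14,10)=91 f(14,12)=14 f(14,14)=1
Σ_s f(14,s) = 15444
P = 15444/16384 = 3861/4096

Answer: 3861/4096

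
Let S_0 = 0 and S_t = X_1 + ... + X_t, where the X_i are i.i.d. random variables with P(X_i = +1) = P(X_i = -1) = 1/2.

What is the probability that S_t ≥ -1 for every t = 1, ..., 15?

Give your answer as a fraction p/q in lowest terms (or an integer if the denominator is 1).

Let f(t,s) = #length-t paths at position s with S_1..S_t all ≥ -1.
f(t,s) = f(t-1,s-1) + f(t-1,s+1) for s ≥ -1; f(t,s) = 0 for s < -1.
t=0: f(0,0)=1
t=1: f(1,-1)=1 f(1,1)=1
t=2: f(2,0)=2 f(2,2)=1
t=3: f(3,-1)=2 f(3,1)=3 f(3,3)=1
t=4: f(4,0)=5 f(4,2)=4 f(4,4)=1
t=5: f(5,-1)=5 f(5,1)=9 f(5,3)=5 f(5,5)=1
t=6: f(6,0)=14 f(6,2)=14 f(6,4)=6 f(6,6)=1
t=7: f(7,-1)=14 f(7,1)=28 f(7,3)=20 f(7,5)=7 f(7,7)=1
t=8: f(8,0)=42 f(8,2)=48 f(8,4)=27 f(8,6)=8 f(8,8)=1
t=9: f(9,-1)=42 f(9,1)=90 f(9,3)=75 f(9,5)=35 f(9,7)=9 f(9,9)=1
t=10: f(10,0)=132 f(10,2)=165 f(10,4)=110 f(10,6)=44 f(10,8)=10 f(10,10)=1
t=11: f(11,-1)=132 f(11,1)=297 f(11,3)=275 f(11,5)=154 f(11,7)=54 f(11,9)=11 f(11,11)=1
t=12: f(12,0)=429 f(12,2)=572 f(12,4)=429 f(12,6)=208 f(12,8)=65 f(12,10)=12 f(12,12)=1
t=13: f(13,-1)=429 f(13,1)=1001 f(13,3)=1001 f(13,5)=637 f(13,7)=273 f(13,9)=77 f(13,11)=13 f(13,13)=1
t=14: f(14,0)=1430 f(14,2)=2002 f(14,4)=1638 f(14,6)=910 f(14,8)=350 f(14,10)=90 f(14,12)=14 f(14,14)=1
t=15: f(15,-1)=1430 f(15,1)=3432 f(15,3)=3640 f(15,5)=2548 f(15,7)=1260 f(15,9)=440 f(15,11)=104 f(15,13)=15 f(15,15)=1
Σ_s f(15,s) = 12870
P = 12870/32768 = 6435/16384

Answer: 6435/16384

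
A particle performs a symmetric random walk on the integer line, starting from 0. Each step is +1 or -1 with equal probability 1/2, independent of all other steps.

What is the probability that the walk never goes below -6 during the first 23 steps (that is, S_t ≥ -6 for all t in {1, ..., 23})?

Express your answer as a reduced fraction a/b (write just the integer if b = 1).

Answer: 3558491/4194304

Derivation:
Let f(t,s) = #length-t paths at position s with S_1..S_t all ≥ -6.
f(t,s) = f(t-1,s-1) + f(t-1,s+1) for s ≥ -6; f(t,s) = 0 for s < -6.
t=0: f(0,0)=1
t=1: f(1,-1)=1 f(1,1)=1
t=2: f(2,-2)=1 f(2,0)=2 f(2,2)=1
t=3: f(3,-3)=1 f(3,-1)=3 f(3,1)=3 f(3,3)=1
t=4: f(4,-4)=1 f(4,-2)=4 f(4,0)=6 f(4,2)=4 f(4,4)=1
t=5: f(5,-5)=1 f(5,-3)=5 f(5,-1)=10 f(5,1)=10 f(5,3)=5 f(5,5)=1
t=6: f(6,-6)=1 f(6,-4)=6 f(6,-2)=15 f(6,0)=20 f(6,2)=15 f(6,4)=6 f(6,6)=1
t=7: f(7,-5)=7 f(7,-3)=21 f(7,-1)=35 f(7,1)=35 f(7,3)=21 f(7,5)=7 f(7,7)=1
t=8: f(8,-6)=7 f(8,-4)=28 f(8,-2)=56 f(8,0)=70 f(8,2)=56 f(8,4)=28 f(8,6)=8 f(8,8)=1
t=9: f(9,-5)=35 f(9,-3)=84 f(9,-1)=126 f(9,1)=126 f(9,3)=84 f(9,5)=36 f(9,7)=9 f(9,9)=1
t=10: f(10,-6)=35 f(10,-4)=119 f(10,-2)=210 f(10,0)=252 f(10,2)=210 f(10,4)=120 f(10,6)=45 f(10,8)=10 f(10,10)=1
t=11: f(11,-5)=154 f(11,-3)=329 f(11,-1)=462 f(11,1)=462 f(11,3)=330 f(11,5)=165 f(11,7)=55 f(11,9)=11 f(11,11)=1
t=12: f(12,-6)=154 f(12,-4)=483 f(12,-2)=791 f(12,0)=924 f(12,2)=792 f(12,4)=495 f(12,6)=220 f(12,8)=66 f(12,10)=12 f(12,12)=1
t=13: f(13,-5)=637 f(13,-3)=1274 f(13,-1)=1715 f(13,1)=1716 f(13,3)=1287 f(13,5)=715 f(13,7)=286 f(13,9)=78 f(13,11)=13 f(13,13)=1
t=14: f(14,-6)=637 f(14,-4)=1911 f(14,-2)=2989 f(14,0)=3431 f(14,2)=3003 f(14,4)=2002 f(14,6)=1001 f(14,8)=364 f(14,10)=91 f(14,12)=14 f(14,14)=1
t=15: f(15,-5)=2548 f(15,-3)=4900 f(15,-1)=6420 f(15,1)=6434 f(15,3)=5005 f(15,5)=3003 f(15,7)=1365 f(15,9)=455 f(15,11)=105 f(15,13)=15 f(15,15)=1
t=16: f(16,-6)=2548 f(16,-4)=7448 f(16,-2)=11320 f(16,0)=12854 f(16,2)=11439 f(16,4)=8008 f(16,6)=4368 f(16,8)=1820 f(16,10)=560 f(16,12)=120 f(16,14)=16 f(16,16)=1
t=17: f(17,-5)=9996 f(17,-3)=18768 f(17,-1)=24174 f(17,1)=24293 f(17,3)=19447 f(17,5)=12376 f(17,7)=6188 f(17,9)=2380 f(17,11)=680 f(17,13)=136 f(17,15)=17 f(17,17)=1
t=18: f(18,-6)=9996 f(18,-4)=28764 f(18,-2)=42942 f(18,0)=48467 f(18,2)=43740 f(18,4)=31823 f(18,6)=18564 f(18,8)=8568 f(18,10)=3060 f(18,12)=816 f(18,14)=153 f(18,16)=18 f(18,18)=1
t=19: f(19,-5)=38760 f(19,-3)=71706 f(19,-1)=91409 f(19,1)=92207 f(19,3)=75563 f(19,5)=50387 f(19,7)=27132 f(19,9)=11628 f(19,11)=3876 f(19,13)=969 f(19,15)=171 f(19,17)=19 f(19,19)=1
t=20: f(20,-6)=38760 f(20,-4)=110466 f(20,-2)=163115 f(20,0)=183616 f(20,2)=167770 f(20,4)=125950 f(20,6)=77519 f(20,8)=38760 f(20,10)=15504 f(20,12)=4845 f(20,14)=1140 f(20,16)=190 f(20,18)=20 f(20,20)=1
t=21: f(21,-5)=149226 f(21,-3)=273581 f(21,-1)=346731 f(21,1)=351386 f(21,3)=293720 f(21,5)=203469 f(21,7)=116279 f(21,9)=54264 f(21,11)=20349 f(21,13)=5985 f(21,15)=1330 f(21,17)=210 f(21,19)=21 f(21,21)=1
t=22: f(22,-6)=149226 f(22,-4)=422807 f(22,-2)=620312 f(22,0)=698117 f(22,2)=645106 f(22,4)=497189 f(22,6)=319748 f(22,8)=170543 f(22,10)=74613 f(22,12)=26334 f(22,14)=7315 f(22,16)=1540 f(22,18)=231 f(22,20)=22 f(22,22)=1
t=23: f(23,-5)=572033 f(23,-3)=1043119 f(23,-1)=1318429 f(23,1)=1343223 f(23,3)=1142295 f(23,5)=816937 f(23,7)=490291 f(23,9)=245156 f(23,11)=100947 f(23,13)=33649 f(23,15)=8855 f(23,17)=1771 f(23,19)=253 f(23,21)=23 f(23,23)=1
Σ_s f(23,s) = 7116982
P = 7116982/8388608 = 3558491/4194304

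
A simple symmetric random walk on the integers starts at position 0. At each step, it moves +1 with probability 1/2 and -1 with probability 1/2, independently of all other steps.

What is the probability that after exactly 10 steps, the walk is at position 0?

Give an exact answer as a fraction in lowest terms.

Answer: 63/256

Derivation:
To return to 0 after 10 steps: need exactly 5 steps of +1 and 5 of -1.
Favorable paths: C(10,5) = 252
Total paths: 2^10 = 1024
P = 252/1024 = 63/256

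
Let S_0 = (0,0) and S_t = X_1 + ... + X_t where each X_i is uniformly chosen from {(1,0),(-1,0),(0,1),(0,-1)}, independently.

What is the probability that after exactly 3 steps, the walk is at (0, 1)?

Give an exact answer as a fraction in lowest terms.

Let h be the number of horizontal steps (so 3-h are vertical). To end at (0,1) need (h+0)/2 right-steps and ((3-h)+1)/2 up-steps.
Sum over h with 0 ≤ h ≤ 2, h ≡ 0 (mod 2), 3-h ≡ 1 (mod 2):
h=0: C(3,0)·C(0,0)·C(3,2) = 1·1·3 = 3
h=2: C(3,2)·C(2,1)·C(1,1) = 3·2·1 = 6
Total favorable: 9
Total paths: 4^3 = 64
P = 9/64 = 9/64

Answer: 9/64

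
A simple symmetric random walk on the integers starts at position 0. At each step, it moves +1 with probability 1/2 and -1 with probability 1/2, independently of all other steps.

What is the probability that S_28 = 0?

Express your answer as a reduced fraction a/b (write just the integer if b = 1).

To return to 0 after 28 steps: need exactly 14 steps of +1 and 14 of -1.
Favorable paths: C(28,14) = 40116600
Total paths: 2^28 = 268435456
P = 40116600/268435456 = 5014575/33554432

Answer: 5014575/33554432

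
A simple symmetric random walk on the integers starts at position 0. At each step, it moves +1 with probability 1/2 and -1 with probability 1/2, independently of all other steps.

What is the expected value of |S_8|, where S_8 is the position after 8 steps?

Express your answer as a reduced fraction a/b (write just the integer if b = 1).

S_8 takes values m ≡ 0 (mod 2) with |m| ≤ 8; P(S_8=m) = C(8,(8+m)/2)/2^8.
Total paths: 2^8 = 256
Distribution: P(S=-8)=1/256, P(S=-6)=8/256, P(S=-4)=28/256, P(S=-2)=56/256, P(S=0)=70/256, P(S=2)=56/256, P(S=4)=28/256, P(S=6)=8/256, P(S=8)=1/256
E[|S_8|] = Σ_m |m|·P(S_8=m) = 560/256 = 35/16

Answer: 35/16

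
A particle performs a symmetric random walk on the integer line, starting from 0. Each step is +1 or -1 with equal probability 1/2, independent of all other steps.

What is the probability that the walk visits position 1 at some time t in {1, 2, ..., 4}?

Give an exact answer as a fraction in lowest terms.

Count via complement. Let g(t,s) = #length-t paths at position s with S_1..S_t all ≠ 1.
g(t,s) = g(t-1,s-1) + g(t-1,s+1) for s ≠ 1; g(t,1) = 0.
t=0: g(0,0)=1
t=1: g(1,-1)=1
t=2: g(2,-2)=1 g(2,0)=1
t=3: g(3,-3)=1 g(3,-1)=2
t=4: g(4,-4)=1 g(4,-2)=3 g(4,0)=2
Paths never hitting 1: Σ_s g(4,s) = 6
Paths hitting 1: 2^4 - 6 = 10
P = 10/16 = 5/8

Answer: 5/8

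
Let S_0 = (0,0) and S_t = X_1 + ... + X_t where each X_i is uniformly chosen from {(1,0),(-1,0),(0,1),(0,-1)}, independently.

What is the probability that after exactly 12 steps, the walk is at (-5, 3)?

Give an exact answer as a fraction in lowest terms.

Answer: 3267/1048576

Derivation:
Let h be the number of horizontal steps (so 12-h are vertical). To end at (-5,3) need (h-5)/2 right-steps and ((12-h)+3)/2 up-steps.
Sum over h with 5 ≤ h ≤ 9, h ≡ 1 (mod 2), 12-h ≡ 1 (mod 2):
h=5: C(12,5)·C(5,0)·C(7,5) = 792·1·21 = 16632
h=7: C(12,7)·C(7,1)·C(5,4) = 792·7·5 = 27720
h=9: C(12,9)·C(9,2)·C(3,3) = 220·36·1 = 7920
Total favorable: 52272
Total paths: 4^12 = 16777216
P = 52272/16777216 = 3267/1048576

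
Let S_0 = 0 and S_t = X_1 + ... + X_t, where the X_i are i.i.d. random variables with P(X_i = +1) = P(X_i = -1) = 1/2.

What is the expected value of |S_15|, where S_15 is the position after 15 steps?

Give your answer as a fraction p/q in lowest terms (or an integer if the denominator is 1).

S_15 takes values m ≡ 1 (mod 2) with |m| ≤ 15; P(S_15=m) = C(15,(15+m)/2)/2^15.
Total paths: 2^15 = 32768
Distribution: P(S=-15)=1/32768, P(S=-13)=15/32768, P(S=-11)=105/32768, P(S=-9)=455/32768, P(S=-7)=1365/32768, P(S=-5)=3003/32768, P(S=-3)=5005/32768, P(S=-1)=6435/32768, P(S=1)=6435/32768, P(S=3)=5005/32768, P(S=5)=3003/32768, P(S=7)=1365/32768, P(S=9)=455/32768, P(S=11)=105/32768, P(S=13)=15/32768, P(S=15)=1/32768
E[|S_15|] = Σ_m |m|·P(S_15=m) = 102960/32768 = 6435/2048

Answer: 6435/2048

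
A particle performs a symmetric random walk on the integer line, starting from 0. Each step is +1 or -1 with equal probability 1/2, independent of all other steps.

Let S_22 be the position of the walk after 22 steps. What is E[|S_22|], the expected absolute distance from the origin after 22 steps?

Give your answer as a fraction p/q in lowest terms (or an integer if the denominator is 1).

Answer: 969969/262144

Derivation:
S_22 takes values m ≡ 0 (mod 2) with |m| ≤ 22; P(S_22=m) = C(22,(22+m)/2)/2^22.
Total paths: 2^22 = 4194304
Distribution: P(S=-22)=1/4194304, P(S=-20)=22/4194304, P(S=-18)=231/4194304, P(S=-16)=1540/4194304, P(S=-14)=7315/4194304, P(S=-12)=26334/4194304, P(S=-10)=74613/4194304, P(S=-8)=170544/4194304, P(S=-6)=319770/4194304, P(S=-4)=497420/4194304, P(S=-2)=646646/4194304, P(S=0)=705432/4194304, P(S=2)=646646/4194304, P(S=4)=497420/4194304, P(S=6)=319770/4194304, P(S=8)=170544/4194304, P(S=10)=74613/4194304, P(S=12)=26334/4194304, P(S=14)=7315/4194304, P(S=16)=1540/4194304, P(S=18)=231/4194304, P(S=20)=22/4194304, P(S=22)=1/4194304
E[|S_22|] = Σ_m |m|·P(S_22=m) = 15519504/4194304 = 969969/262144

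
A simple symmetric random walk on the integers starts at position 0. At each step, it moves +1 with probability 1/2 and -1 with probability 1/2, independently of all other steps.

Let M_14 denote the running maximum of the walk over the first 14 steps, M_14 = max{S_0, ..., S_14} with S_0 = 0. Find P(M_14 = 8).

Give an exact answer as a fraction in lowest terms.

Let M_14 = max(S_0,...,S_14). Use the reflection principle: for j ≥ 1, #{paths with M_14 ≥ j} = #{S_14 ≥ j} + #{S_14 ≥ j+1}.
By reflection, #{M_14 ≥ 8} = #{S_14 ≥ 8} + #{S_14 ≥ 9} = 470 + 106 = 576.
#{M_14 ≥ 9} = #{S_14 ≥ 9} + #{S_14 ≥ 10} = 106 + 106 = 212.
#{M_14 = 8} = 576 - 212 = 364.
P(M_14 = 8) = 364/16384 = 91/4096

Answer: 91/4096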